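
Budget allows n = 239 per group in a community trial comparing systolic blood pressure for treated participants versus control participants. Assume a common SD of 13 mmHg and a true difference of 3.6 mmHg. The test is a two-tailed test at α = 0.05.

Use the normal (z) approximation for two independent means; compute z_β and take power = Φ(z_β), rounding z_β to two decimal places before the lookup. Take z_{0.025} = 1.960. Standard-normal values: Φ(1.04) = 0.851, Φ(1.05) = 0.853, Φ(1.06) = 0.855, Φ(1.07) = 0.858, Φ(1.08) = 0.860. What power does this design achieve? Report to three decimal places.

z_β = δ·√(n/(σ₁²+σ₂²)) − z_{α/2}
    = 3.6 · √(239/338) − 1.960
    = 3.6 · 0.84089 − 1.960
    = 3.0272 − 1.960 = 1.0672 → 1.07
Power = Φ(1.07) = 0.858.

Power ≈ 0.858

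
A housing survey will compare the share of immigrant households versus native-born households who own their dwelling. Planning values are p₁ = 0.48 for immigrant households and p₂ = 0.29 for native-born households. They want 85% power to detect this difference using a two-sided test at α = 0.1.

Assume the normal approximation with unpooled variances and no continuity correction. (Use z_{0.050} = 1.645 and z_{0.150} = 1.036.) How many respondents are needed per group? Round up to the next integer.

n = (z_{α/2} + z_β)² · [p₁(1−p₁) + p₂(1−p₂)] / (p₁ − p₂)²
  = (1.645 + 1.036)² · (0.48·0.52 + 0.29·0.71) / (0.19)²
  = (2.681)² · (0.2496 + 0.2059) / 0.0361
  = 7.1878 · 0.4555 / 0.0361
  = 90.69
Round up → n = 91 per group.

n = 91 per group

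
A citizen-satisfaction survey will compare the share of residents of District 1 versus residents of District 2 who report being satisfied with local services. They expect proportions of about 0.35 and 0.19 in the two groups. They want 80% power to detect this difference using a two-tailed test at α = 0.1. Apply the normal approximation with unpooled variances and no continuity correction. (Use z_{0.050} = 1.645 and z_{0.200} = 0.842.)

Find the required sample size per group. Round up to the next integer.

n = (z_{α/2} + z_β)² · [p₁(1−p₁) + p₂(1−p₂)] / (p₁ − p₂)²
  = (1.645 + 0.842)² · (0.35·0.65 + 0.19·0.81) / (0.16)²
  = (2.487)² · (0.2275 + 0.1539) / 0.0256
  = 6.1852 · 0.3814 / 0.0256
  = 92.15
Round up → n = 93 per group.

n = 93 per group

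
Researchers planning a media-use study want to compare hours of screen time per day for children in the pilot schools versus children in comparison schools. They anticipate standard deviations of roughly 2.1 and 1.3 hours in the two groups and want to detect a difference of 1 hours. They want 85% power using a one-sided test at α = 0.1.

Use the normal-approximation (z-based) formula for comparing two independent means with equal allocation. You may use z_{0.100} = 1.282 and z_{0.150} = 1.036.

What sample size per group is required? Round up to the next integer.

n = (z_α + z_β)² · (σ₁² + σ₂²) / δ²
  = (1.282 + 1.036)² · (2.1² + 1.3² = 6.1) / 1²
  = 5.3731 · 6.1 / 1
  = 32.78
Round up → n = 33 per group.

n = 33 per group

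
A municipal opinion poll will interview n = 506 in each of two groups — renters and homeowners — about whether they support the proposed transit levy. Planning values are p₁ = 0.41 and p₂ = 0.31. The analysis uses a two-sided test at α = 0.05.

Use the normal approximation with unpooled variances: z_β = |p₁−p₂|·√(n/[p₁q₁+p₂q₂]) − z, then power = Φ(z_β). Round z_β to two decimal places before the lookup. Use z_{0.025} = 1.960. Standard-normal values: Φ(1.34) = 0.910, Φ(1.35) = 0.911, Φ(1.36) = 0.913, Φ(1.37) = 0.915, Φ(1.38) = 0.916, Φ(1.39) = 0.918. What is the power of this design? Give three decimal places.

Power ≈ 0.915

z_β = |p₁−p₂|·√(n/[p₁q₁+p₂q₂]) − z_{α/2}
    = 0.10 · √(506/0.4558) − 1.960
    = 0.10 · 33.3187 − 1.960
    = 3.3319 − 1.960 = 1.3719 → 1.37
Power = Φ(1.37) = 0.915.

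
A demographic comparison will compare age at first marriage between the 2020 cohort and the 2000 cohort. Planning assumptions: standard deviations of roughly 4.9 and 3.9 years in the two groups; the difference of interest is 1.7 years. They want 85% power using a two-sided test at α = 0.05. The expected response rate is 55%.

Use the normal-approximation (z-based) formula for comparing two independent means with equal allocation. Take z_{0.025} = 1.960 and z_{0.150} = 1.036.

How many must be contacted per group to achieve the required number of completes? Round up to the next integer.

n = (z_{α/2} + z_β)² · (σ₁² + σ₂²) / δ²
  = (1.960 + 1.036)² · (4.9² + 3.9² = 39.22) / 1.7²
  = 8.9760 · 39.22 / 2.89
  = 121.81
Adjust for 55% response: 121.81 / 0.55 = 221.48.
Round up → n = 222 per group.

n = 222 per group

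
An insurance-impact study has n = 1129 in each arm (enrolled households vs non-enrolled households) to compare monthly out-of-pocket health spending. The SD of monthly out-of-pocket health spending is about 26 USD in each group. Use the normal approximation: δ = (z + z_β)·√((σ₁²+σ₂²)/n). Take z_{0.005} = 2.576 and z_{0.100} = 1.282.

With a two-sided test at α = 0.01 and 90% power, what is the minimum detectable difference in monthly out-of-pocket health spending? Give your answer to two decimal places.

Minimum detectable difference ≈ 4.22 USD

δ = (z_{α/2} + z_β) · √((σ₁²+σ₂²)/n)
  = (2.576 + 1.282) · √(1352/1129)
  = 3.858 · √1.1975
  = 3.858 · 1.0943
  = 4.2219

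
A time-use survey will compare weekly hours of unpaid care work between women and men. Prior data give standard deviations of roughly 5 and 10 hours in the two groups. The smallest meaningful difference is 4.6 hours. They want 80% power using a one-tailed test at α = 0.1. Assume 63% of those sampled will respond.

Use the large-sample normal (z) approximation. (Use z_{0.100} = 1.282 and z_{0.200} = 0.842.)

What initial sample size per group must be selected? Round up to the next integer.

n = 43 per group

n = (z_α + z_β)² · (σ₁² + σ₂²) / δ²
  = (1.282 + 0.842)² · (5² + 10² = 125) / 4.6²
  = 4.5114 · 125 / 21.16
  = 26.65
Adjust for 63% response: 26.65 / 0.63 = 42.30.
Round up → n = 43 per group.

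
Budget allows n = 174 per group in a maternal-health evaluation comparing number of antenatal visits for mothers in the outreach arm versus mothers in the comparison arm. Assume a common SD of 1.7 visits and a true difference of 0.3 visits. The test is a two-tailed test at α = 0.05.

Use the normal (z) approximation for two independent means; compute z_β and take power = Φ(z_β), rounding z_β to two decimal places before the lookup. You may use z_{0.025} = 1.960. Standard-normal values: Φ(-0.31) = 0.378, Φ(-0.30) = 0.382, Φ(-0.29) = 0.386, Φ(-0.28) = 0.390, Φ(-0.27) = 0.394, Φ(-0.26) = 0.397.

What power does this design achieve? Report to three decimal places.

Power ≈ 0.378

z_β = δ·√(n/(σ₁²+σ₂²)) − z_{α/2}
    = 0.3 · √(174/5.78) − 1.960
    = 0.3 · 5.48669 − 1.960
    = 1.6460 − 1.960 = -0.3140 → -0.31
Power = Φ(-0.31) = 0.378.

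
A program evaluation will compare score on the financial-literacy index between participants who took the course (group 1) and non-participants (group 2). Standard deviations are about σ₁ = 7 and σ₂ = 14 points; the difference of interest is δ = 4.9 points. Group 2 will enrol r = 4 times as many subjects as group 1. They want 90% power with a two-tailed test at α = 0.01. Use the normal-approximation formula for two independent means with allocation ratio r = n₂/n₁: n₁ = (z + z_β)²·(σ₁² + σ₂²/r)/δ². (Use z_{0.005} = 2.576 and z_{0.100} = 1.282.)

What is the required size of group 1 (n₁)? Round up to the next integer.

n₁ = (z_{α/2} + z_β)² · (σ₁² + σ₂²/r) / δ²
   = (2.576 + 1.282)² · (7² + 14²/4) / 4.9²
   = 14.8842 · (49 + 49) / 24.01
   = 14.8842 · 98 / 24.01
   = 60.75
Round up → n₁ = 61; n₂ = r·n₁ = 4 × 61 = 244.

n₁ = 61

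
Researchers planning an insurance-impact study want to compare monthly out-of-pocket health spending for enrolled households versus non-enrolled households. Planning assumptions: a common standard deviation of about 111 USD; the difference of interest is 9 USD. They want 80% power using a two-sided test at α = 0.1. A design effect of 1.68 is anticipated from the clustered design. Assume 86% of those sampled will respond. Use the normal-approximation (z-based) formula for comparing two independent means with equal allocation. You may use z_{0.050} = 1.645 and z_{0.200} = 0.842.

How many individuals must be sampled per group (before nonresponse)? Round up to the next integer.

n = 3676 per group

n = (z_{α/2} + z_β)² · (σ₁² + σ₂²) / δ²
  = (1.645 + 0.842)² · (2·111² = 24642) / 9²
  = 6.1852 · 24642 / 81
  = 1881.67
Design effect: 1.68 × 1881.67 = 3161.20.
Adjust for 86% response: 3161.20 / 0.86 = 3675.81.
Round up → n = 3676 per group.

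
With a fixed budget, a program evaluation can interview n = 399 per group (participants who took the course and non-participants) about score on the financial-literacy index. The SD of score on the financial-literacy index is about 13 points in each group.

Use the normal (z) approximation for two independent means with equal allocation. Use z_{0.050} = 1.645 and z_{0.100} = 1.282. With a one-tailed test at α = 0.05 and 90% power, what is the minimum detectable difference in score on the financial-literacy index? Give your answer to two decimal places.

δ = (z_α + z_β) · √((σ₁²+σ₂²)/n)
  = (1.645 + 1.282) · √(338/399)
  = 2.927 · √0.84712
  = 2.927 · 0.9204
  = 2.6940

Minimum detectable difference ≈ 2.69 points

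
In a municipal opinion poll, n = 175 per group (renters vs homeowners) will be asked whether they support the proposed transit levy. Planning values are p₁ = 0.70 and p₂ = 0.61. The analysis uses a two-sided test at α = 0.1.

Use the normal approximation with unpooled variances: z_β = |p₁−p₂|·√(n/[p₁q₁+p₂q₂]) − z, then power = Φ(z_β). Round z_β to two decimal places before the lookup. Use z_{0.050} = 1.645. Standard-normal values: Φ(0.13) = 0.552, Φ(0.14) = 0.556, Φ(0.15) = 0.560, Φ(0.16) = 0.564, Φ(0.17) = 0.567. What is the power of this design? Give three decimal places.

z_β = |p₁−p₂|·√(n/[p₁q₁+p₂q₂]) − z_{α/2}
    = 0.09 · √(175/0.4479) − 1.645
    = 0.09 · 19.7664 − 1.645
    = 1.7790 − 1.645 = 0.1340 → 0.13
Power = Φ(0.13) = 0.552.

Power ≈ 0.552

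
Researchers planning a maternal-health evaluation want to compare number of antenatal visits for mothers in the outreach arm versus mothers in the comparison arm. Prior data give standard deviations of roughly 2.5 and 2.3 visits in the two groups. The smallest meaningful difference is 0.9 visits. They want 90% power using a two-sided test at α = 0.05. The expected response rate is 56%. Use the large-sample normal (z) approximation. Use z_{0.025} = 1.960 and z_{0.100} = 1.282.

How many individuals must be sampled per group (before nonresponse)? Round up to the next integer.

n = (z_{α/2} + z_β)² · (σ₁² + σ₂²) / δ²
  = (1.960 + 1.282)² · (2.5² + 2.3² = 11.54) / 0.9²
  = 10.5106 · 11.54 / 0.81
  = 149.74
Adjust for 56% response: 149.74 / 0.56 = 267.40.
Round up → n = 268 per group.

n = 268 per group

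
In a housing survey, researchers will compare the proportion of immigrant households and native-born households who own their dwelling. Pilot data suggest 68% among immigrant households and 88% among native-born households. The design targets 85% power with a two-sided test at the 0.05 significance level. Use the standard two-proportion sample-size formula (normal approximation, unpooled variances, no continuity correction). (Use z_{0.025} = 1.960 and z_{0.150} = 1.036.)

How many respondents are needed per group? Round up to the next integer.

n = (z_{α/2} + z_β)² · [p₁(1−p₁) + p₂(1−p₂)] / (p₁ − p₂)²
  = (1.960 + 1.036)² · (0.68·0.32 + 0.88·0.12) / (-0.20)²
  = (2.996)² · (0.2176 + 0.1056) / 0.0400
  = 8.9760 · 0.3232 / 0.0400
  = 72.53
Round up → n = 73 per group.

n = 73 per group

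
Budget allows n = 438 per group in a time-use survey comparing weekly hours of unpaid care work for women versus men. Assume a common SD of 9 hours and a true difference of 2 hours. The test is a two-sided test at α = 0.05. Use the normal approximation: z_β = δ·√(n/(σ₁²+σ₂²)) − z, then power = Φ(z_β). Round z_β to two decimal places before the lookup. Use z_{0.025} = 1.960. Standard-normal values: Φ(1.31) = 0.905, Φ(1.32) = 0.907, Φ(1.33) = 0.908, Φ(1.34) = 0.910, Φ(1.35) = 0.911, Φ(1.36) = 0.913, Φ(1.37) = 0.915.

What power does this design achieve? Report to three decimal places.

Power ≈ 0.908

z_β = δ·√(n/(σ₁²+σ₂²)) − z_{α/2}
    = 2 · √(438/162) − 1.960
    = 2 · 1.64429 − 1.960
    = 3.2886 − 1.960 = 1.3286 → 1.33
Power = Φ(1.33) = 0.908.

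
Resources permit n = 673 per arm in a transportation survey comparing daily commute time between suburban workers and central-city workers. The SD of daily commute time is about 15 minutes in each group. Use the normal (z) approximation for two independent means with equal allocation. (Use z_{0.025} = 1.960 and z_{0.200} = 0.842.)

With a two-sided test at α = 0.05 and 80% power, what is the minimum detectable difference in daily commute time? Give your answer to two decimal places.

Minimum detectable difference ≈ 2.29 minutes

δ = (z_{α/2} + z_β) · √((σ₁²+σ₂²)/n)
  = (1.960 + 0.842) · √(450/673)
  = 2.802 · √0.66865
  = 2.802 · 0.8177
  = 2.2912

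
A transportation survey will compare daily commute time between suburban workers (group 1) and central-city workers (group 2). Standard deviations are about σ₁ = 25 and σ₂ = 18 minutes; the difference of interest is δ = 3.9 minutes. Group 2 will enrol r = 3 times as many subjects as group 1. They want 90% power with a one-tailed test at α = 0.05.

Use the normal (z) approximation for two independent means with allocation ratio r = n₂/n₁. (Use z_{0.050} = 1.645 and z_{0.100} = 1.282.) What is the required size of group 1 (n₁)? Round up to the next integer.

n₁ = 413

n₁ = (z_α + z_β)² · (σ₁² + σ₂²/r) / δ²
   = (1.645 + 1.282)² · (25² + 18²/3) / 3.9²
   = 8.5673 · (625 + 108) / 15.21
   = 8.5673 · 733 / 15.21
   = 412.88
Round up → n₁ = 413; n₂ = r·n₁ = 3 × 413 = 1239.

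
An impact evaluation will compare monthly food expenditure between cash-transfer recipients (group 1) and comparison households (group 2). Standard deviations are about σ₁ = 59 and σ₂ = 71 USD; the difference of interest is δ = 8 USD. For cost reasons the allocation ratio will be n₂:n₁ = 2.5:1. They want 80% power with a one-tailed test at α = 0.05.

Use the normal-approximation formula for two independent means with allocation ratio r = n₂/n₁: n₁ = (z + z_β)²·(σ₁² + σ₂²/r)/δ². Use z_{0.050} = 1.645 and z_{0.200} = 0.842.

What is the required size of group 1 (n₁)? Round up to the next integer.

n₁ = 532

n₁ = (z_α + z_β)² · (σ₁² + σ₂²/r) / δ²
   = (1.645 + 0.842)² · (59² + 71²/2.5) / 8²
   = 6.1852 · (3481 + 2016.4) / 64
   = 6.1852 · 5497.4 / 64
   = 531.29
Round up → n₁ = 532; n₂ = r·n₁ = 2.5 × 532 = 1330.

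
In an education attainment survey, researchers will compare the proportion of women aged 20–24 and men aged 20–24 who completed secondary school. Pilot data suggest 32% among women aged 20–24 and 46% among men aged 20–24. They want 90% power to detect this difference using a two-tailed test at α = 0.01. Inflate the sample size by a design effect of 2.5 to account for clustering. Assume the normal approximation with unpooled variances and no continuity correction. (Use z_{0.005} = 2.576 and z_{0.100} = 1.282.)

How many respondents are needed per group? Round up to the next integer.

n = (z_{α/2} + z_β)² · [p₁(1−p₁) + p₂(1−p₂)] / (p₁ − p₂)²
  = (2.576 + 1.282)² · (0.32·0.68 + 0.46·0.54) / (-0.14)²
  = (3.858)² · (0.2176 + 0.2484) / 0.0196
  = 14.8842 · 0.4660 / 0.0196
  = 353.88
Design effect: 2.5 × 353.88 = 884.70.
Round up → n = 885 per group.

n = 885 per group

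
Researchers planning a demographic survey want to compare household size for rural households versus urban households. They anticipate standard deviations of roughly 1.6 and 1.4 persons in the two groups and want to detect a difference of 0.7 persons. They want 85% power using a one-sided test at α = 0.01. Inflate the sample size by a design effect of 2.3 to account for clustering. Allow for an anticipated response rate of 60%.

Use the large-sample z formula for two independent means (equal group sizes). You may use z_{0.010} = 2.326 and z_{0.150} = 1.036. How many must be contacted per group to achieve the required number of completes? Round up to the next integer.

n = 400 per group

n = (z_α + z_β)² · (σ₁² + σ₂²) / δ²
  = (2.326 + 1.036)² · (1.6² + 1.4² = 4.52) / 0.7²
  = 11.3030 · 4.52 / 0.49
  = 104.26
Design effect: 2.3 × 104.26 = 239.81.
Adjust for 60% response: 239.81 / 0.60 = 399.68.
Round up → n = 400 per group.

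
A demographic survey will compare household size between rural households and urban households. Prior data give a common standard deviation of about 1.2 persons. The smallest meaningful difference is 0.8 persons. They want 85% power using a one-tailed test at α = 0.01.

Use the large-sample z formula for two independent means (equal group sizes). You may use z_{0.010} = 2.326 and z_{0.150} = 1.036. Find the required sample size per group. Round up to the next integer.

n = 51 per group

n = (z_α + z_β)² · (σ₁² + σ₂²) / δ²
  = (2.326 + 1.036)² · (2·1.2² = 2.88) / 0.8²
  = 11.3030 · 2.88 / 0.64
  = 50.86
Round up → n = 51 per group.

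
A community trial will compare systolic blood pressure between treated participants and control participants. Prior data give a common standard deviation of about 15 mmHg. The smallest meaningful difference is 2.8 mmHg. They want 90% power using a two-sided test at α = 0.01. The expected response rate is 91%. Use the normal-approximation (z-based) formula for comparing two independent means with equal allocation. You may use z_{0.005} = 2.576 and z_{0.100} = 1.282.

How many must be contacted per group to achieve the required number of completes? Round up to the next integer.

n = (z_{α/2} + z_β)² · (σ₁² + σ₂²) / δ²
  = (2.576 + 1.282)² · (2·15² = 450) / 2.8²
  = 14.8842 · 450 / 7.84
  = 854.32
Adjust for 91% response: 854.32 / 0.91 = 938.81.
Round up → n = 939 per group.

n = 939 per group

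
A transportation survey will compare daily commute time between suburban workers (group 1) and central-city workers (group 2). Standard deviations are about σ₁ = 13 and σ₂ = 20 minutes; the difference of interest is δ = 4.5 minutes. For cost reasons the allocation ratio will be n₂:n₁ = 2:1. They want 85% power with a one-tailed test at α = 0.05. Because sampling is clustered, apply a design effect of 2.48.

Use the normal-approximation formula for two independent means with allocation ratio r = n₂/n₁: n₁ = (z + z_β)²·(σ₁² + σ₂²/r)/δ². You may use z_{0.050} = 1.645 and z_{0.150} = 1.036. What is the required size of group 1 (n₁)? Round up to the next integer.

n₁ = (z_α + z_β)² · (σ₁² + σ₂²/r) / δ²
   = (1.645 + 1.036)² · (13² + 20²/2) / 4.5²
   = 7.1878 · (169 + 200) / 20.25
   = 7.1878 · 369 / 20.25
   = 130.98
Design effect: 2.48 × 130.98 = 324.82.
Round up → n₁ = 325; n₂ = r·n₁ = 2 × 325 = 650.

n₁ = 325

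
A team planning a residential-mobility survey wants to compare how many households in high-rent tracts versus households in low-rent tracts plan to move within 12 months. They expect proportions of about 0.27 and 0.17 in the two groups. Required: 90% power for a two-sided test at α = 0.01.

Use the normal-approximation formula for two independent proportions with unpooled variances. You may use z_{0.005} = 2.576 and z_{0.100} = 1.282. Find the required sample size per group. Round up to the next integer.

n = 504 per group

n = (z_{α/2} + z_β)² · [p₁(1−p₁) + p₂(1−p₂)] / (p₁ − p₂)²
  = (2.576 + 1.282)² · (0.27·0.73 + 0.17·0.83) / (0.10)²
  = (3.858)² · (0.1971 + 0.1411) / 0.0100
  = 14.8842 · 0.3382 / 0.0100
  = 503.38
Round up → n = 504 per group.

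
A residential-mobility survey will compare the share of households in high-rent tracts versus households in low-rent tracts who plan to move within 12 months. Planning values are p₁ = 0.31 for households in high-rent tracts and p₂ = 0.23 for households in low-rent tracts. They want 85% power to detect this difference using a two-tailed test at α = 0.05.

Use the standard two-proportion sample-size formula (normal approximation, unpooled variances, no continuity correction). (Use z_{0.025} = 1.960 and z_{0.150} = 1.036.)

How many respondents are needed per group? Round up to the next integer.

n = 549 per group

n = (z_{α/2} + z_β)² · [p₁(1−p₁) + p₂(1−p₂)] / (p₁ − p₂)²
  = (1.960 + 1.036)² · (0.31·0.69 + 0.23·0.77) / (0.08)²
  = (2.996)² · (0.2139 + 0.1771) / 0.0064
  = 8.9760 · 0.3910 / 0.0064
  = 548.38
Round up → n = 549 per group.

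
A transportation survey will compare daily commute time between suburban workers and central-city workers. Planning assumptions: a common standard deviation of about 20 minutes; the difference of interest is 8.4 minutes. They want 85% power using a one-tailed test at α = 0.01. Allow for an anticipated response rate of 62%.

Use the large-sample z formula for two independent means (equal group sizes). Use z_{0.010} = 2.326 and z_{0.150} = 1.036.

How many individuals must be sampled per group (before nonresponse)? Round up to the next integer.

n = 207 per group

n = (z_α + z_β)² · (σ₁² + σ₂²) / δ²
  = (2.326 + 1.036)² · (2·20² = 800) / 8.4²
  = 11.3030 · 800 / 70.56
  = 128.15
Adjust for 62% response: 128.15 / 0.62 = 206.70.
Round up → n = 207 per group.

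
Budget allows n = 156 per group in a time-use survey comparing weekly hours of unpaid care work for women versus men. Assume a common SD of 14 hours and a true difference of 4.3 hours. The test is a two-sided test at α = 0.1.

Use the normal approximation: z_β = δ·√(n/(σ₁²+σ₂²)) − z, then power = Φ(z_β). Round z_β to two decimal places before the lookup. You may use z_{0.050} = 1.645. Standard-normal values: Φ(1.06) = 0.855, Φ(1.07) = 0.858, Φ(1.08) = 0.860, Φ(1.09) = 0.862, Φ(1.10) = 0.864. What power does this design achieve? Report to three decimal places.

Power ≈ 0.858

z_β = δ·√(n/(σ₁²+σ₂²)) − z_{α/2}
    = 4.3 · √(156/392) − 1.645
    = 4.3 · 0.63084 − 1.645
    = 2.7126 − 1.645 = 1.0676 → 1.07
Power = Φ(1.07) = 0.858.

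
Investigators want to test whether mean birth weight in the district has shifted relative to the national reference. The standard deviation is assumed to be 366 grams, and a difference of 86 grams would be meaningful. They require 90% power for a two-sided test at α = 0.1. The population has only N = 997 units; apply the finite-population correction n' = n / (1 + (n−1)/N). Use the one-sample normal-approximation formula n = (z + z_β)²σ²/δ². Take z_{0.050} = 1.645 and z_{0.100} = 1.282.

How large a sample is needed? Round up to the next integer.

n = (z_{α/2} + z_β)² · σ² / δ²
  = (1.645 + 1.282)² · 366² / 86²
  = 8.5673 · 133956 / 7396
  = 155.17
Finite-population correction (N = 997): 155.17 / (1 + (155.17 − 1)/997) = 134.39.
Round up → n = 135.

n = 135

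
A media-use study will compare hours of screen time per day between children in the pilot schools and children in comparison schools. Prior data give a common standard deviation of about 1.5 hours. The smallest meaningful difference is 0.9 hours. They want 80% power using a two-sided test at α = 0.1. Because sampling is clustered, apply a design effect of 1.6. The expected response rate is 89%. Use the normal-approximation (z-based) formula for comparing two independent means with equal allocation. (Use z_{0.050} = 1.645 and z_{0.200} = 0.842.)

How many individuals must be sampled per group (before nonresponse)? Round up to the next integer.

n = (z_{α/2} + z_β)² · (σ₁² + σ₂²) / δ²
  = (1.645 + 0.842)² · (2·1.5² = 4.5) / 0.9²
  = 6.1852 · 4.5 / 0.81
  = 34.36
Design effect: 1.6 × 34.36 = 54.98.
Adjust for 89% response: 54.98 / 0.89 = 61.77.
Round up → n = 62 per group.

n = 62 per group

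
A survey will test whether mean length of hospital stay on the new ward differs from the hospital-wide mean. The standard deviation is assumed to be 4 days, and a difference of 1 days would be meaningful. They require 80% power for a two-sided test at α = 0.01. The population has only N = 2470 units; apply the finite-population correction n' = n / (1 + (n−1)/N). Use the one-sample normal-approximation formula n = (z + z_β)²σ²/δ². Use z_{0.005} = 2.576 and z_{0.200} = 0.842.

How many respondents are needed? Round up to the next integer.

n = (z_{α/2} + z_β)² · σ² / δ²
  = (2.576 + 0.842)² · 4² / 1²
  = 11.6827 · 16 / 1
  = 186.92
Finite-population correction (N = 2470): 186.92 / (1 + (186.92 − 1)/2470) = 173.84.
Round up → n = 174.

n = 174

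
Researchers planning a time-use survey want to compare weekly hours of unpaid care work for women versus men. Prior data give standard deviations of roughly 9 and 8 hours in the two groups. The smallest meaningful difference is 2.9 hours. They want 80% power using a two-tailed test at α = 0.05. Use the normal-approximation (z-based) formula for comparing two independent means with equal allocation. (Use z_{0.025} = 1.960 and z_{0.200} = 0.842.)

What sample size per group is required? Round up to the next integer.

n = 136 per group

n = (z_{α/2} + z_β)² · (σ₁² + σ₂²) / δ²
  = (1.960 + 0.842)² · (9² + 8² = 145) / 2.9²
  = 7.8512 · 145 / 8.41
  = 135.37
Round up → n = 136 per group.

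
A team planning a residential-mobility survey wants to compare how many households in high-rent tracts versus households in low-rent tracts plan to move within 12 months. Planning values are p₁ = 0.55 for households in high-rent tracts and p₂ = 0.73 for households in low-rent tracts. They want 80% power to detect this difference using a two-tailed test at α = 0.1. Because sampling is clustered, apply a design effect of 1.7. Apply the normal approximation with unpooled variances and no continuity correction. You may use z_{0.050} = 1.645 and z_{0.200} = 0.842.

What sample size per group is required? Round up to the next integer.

n = (z_{α/2} + z_β)² · [p₁(1−p₁) + p₂(1−p₂)] / (p₁ − p₂)²
  = (1.645 + 0.842)² · (0.55·0.45 + 0.73·0.27) / (-0.18)²
  = (2.487)² · (0.2475 + 0.1971) / 0.0324
  = 6.1852 · 0.4446 / 0.0324
  = 84.87
Design effect: 1.7 × 84.87 = 144.29.
Round up → n = 145 per group.

n = 145 per group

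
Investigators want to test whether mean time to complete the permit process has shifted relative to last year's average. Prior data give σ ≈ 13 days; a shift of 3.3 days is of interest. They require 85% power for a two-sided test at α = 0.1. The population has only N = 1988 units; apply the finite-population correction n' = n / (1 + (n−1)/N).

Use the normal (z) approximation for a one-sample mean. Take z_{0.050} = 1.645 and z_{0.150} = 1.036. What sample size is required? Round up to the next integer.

n = (z_{α/2} + z_β)² · σ² / δ²
  = (1.645 + 1.036)² · 13² / 3.3²
  = 7.1878 · 169 / 10.89
  = 111.55
Finite-population correction (N = 1988): 111.55 / (1 + (111.55 − 1)/1988) = 105.67.
Round up → n = 106.

n = 106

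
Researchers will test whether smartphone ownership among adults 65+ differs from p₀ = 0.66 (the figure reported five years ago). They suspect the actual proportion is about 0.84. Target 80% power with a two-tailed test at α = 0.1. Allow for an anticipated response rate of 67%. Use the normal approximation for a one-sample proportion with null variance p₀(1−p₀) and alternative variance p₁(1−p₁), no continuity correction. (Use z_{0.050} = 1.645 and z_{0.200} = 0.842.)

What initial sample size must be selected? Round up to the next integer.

n = 55

n = [z_{α/2}·√(p₀q₀) + z_β·√(p₁q₁)]² / (p₁ − p₀)²
  = [1.645·√(0.66·0.34) + 0.842·√(0.84·0.16)]² / (0.18)²
  = [1.645·0.4737 + 0.842·0.3666]² / 0.0324
  = [1.0879]² / 0.0324
  = 36.53
Adjust for 67% response: 36.53 / 0.67 = 54.52.
Round up → n = 55.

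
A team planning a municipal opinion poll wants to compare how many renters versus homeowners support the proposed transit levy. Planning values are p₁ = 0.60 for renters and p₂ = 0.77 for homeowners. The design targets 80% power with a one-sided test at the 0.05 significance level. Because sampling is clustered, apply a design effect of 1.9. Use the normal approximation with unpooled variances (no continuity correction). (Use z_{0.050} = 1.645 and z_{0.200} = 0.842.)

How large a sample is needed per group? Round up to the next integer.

n = (z_α + z_β)² · [p₁(1−p₁) + p₂(1−p₂)] / (p₁ − p₂)²
  = (1.645 + 0.842)² · (0.60·0.40 + 0.77·0.23) / (-0.17)²
  = (2.487)² · (0.2400 + 0.1771) / 0.0289
  = 6.1852 · 0.4171 / 0.0289
  = 89.27
Design effect: 1.9 × 89.27 = 169.61.
Round up → n = 170 per group.

n = 170 per group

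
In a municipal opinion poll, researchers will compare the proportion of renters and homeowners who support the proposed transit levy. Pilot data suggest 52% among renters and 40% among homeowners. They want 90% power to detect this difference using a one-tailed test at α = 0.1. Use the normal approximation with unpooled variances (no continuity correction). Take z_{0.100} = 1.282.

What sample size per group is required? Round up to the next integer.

n = 224 per group

n = (z_α + z_β)² · [p₁(1−p₁) + p₂(1−p₂)] / (p₁ − p₂)²
  = (1.282 + 1.282)² · (0.52·0.48 + 0.40·0.60) / (0.12)²
  = (2.564)² · (0.2496 + 0.2400) / 0.0144
  = 6.5741 · 0.4896 / 0.0144
  = 223.52
Round up → n = 224 per group.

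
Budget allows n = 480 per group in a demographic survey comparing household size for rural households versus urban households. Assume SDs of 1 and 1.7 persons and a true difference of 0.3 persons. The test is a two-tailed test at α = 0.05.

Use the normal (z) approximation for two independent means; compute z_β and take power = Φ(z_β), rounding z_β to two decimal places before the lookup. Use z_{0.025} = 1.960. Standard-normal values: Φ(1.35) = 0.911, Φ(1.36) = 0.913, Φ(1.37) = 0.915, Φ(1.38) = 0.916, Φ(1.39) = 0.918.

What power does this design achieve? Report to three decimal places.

z_β = δ·√(n/(σ₁²+σ₂²)) − z_{α/2}
    = 0.3 · √(480/3.89) − 1.960
    = 0.3 · 11.10825 − 1.960
    = 3.3325 − 1.960 = 1.3725 → 1.37
Power = Φ(1.37) = 0.915.

Power ≈ 0.915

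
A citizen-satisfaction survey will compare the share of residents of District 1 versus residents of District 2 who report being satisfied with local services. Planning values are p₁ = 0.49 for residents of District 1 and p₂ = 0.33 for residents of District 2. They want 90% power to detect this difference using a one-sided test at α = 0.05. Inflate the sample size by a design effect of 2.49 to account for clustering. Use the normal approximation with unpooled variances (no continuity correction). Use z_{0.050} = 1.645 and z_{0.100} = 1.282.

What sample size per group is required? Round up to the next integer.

n = (z_α + z_β)² · [p₁(1−p₁) + p₂(1−p₂)] / (p₁ − p₂)²
  = (1.645 + 1.282)² · (0.49·0.51 + 0.33·0.67) / (0.16)²
  = (2.927)² · (0.2499 + 0.2211) / 0.0256
  = 8.5673 · 0.4710 / 0.0256
  = 157.63
Design effect: 2.49 × 157.63 = 392.49.
Round up → n = 393 per group.

n = 393 per group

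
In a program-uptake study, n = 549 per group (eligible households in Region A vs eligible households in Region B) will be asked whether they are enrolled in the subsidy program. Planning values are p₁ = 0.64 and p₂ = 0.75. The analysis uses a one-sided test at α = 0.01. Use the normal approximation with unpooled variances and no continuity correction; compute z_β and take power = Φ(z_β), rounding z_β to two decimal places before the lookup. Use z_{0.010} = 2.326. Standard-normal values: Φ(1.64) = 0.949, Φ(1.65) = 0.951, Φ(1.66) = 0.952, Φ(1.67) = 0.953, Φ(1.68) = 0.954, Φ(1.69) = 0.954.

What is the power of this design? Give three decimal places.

z_β = |p₁−p₂|·√(n/[p₁q₁+p₂q₂]) − z_α
    = 0.11 · √(549/0.4179) − 2.326
    = 0.11 · 36.2452 − 2.326
    = 3.9870 − 2.326 = 1.6610 → 1.66
Power = Φ(1.66) = 0.952.

Power ≈ 0.952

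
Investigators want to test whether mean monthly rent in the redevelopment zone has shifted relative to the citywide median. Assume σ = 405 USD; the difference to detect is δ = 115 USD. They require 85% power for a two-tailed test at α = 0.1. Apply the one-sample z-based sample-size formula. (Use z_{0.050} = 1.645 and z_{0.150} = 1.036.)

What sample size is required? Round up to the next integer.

n = 90

n = (z_{α/2} + z_β)² · σ² / δ²
  = (1.645 + 1.036)² · 405² / 115²
  = 7.1878 · 164025 / 13225
  = 89.15
Round up → n = 90.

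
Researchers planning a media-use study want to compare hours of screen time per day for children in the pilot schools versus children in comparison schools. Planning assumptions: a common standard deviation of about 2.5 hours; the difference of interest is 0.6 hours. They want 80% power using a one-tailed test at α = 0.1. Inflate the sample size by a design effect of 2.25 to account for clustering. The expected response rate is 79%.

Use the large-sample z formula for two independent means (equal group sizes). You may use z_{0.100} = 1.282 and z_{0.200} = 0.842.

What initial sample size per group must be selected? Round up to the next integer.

n = 447 per group

n = (z_α + z_β)² · (σ₁² + σ₂²) / δ²
  = (1.282 + 0.842)² · (2·2.5² = 12.5) / 0.6²
  = 4.5114 · 12.5 / 0.36
  = 156.65
Design effect: 2.25 × 156.65 = 352.45.
Adjust for 79% response: 352.45 / 0.79 = 446.14.
Round up → n = 447 per group.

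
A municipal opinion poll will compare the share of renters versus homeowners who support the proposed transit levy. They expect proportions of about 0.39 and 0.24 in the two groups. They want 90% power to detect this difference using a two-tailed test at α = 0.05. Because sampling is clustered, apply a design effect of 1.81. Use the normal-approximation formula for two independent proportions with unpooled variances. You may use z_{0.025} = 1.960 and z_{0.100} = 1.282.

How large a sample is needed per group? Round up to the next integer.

n = 356 per group

n = (z_{α/2} + z_β)² · [p₁(1−p₁) + p₂(1−p₂)] / (p₁ − p₂)²
  = (1.960 + 1.282)² · (0.39·0.61 + 0.24·0.76) / (0.15)²
  = (3.242)² · (0.2379 + 0.1824) / 0.0225
  = 10.5106 · 0.4203 / 0.0225
  = 196.34
Design effect: 1.81 × 196.34 = 355.37.
Round up → n = 356 per group.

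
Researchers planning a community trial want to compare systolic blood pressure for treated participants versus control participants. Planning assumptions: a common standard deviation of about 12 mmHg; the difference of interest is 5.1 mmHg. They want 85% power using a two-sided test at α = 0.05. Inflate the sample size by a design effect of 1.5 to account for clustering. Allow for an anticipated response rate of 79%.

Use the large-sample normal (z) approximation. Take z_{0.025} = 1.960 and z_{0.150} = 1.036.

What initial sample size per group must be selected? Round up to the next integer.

n = (z_{α/2} + z_β)² · (σ₁² + σ₂²) / δ²
  = (1.960 + 1.036)² · (2·12² = 288) / 5.1²
  = 8.9760 · 288 / 26.01
  = 99.39
Design effect: 1.5 × 99.39 = 149.08.
Adjust for 79% response: 149.08 / 0.79 = 188.71.
Round up → n = 189 per group.

n = 189 per group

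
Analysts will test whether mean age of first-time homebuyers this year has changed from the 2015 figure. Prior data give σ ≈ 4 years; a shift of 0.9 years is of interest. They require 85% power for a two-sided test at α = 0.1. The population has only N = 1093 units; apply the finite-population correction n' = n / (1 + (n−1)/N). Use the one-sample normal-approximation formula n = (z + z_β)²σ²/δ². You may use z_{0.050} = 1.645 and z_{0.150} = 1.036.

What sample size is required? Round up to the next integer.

n = 126

n = (z_{α/2} + z_β)² · σ² / δ²
  = (1.645 + 1.036)² · 4² / 0.9²
  = 7.1878 · 16 / 0.81
  = 141.98
Finite-population correction (N = 1093): 141.98 / (1 + (141.98 − 1)/1093) = 125.76.
Round up → n = 126.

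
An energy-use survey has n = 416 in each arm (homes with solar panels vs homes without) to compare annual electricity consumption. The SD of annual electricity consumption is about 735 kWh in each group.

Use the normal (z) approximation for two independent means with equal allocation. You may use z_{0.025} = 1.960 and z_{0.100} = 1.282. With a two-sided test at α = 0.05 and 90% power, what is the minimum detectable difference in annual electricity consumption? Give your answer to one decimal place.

δ = (z_{α/2} + z_β) · √((σ₁²+σ₂²)/n)
  = (1.960 + 1.282) · √(1080450/416)
  = 3.242 · √2597.2
  = 3.242 · 50.9631
  = 165.2223

Minimum detectable difference ≈ 165.2 kWh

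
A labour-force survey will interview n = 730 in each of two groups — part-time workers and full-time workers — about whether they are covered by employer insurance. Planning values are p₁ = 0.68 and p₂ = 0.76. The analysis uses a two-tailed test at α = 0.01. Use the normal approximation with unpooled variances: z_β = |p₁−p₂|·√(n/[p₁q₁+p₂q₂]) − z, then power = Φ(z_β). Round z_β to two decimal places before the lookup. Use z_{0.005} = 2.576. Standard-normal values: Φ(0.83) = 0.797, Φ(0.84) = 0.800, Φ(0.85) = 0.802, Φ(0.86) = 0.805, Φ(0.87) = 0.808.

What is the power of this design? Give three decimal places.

z_β = |p₁−p₂|·√(n/[p₁q₁+p₂q₂]) − z_{α/2}
    = 0.08 · √(730/0.4000) − 2.576
    = 0.08 · 42.7200 − 2.576
    = 3.4176 − 2.576 = 0.8416 → 0.84
Power = Φ(0.84) = 0.800.

Power ≈ 0.800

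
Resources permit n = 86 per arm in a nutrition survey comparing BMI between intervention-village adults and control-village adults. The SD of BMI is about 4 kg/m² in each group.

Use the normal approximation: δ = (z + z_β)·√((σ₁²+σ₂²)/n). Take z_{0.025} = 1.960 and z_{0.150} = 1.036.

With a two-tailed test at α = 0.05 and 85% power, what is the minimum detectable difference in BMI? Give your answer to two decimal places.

Minimum detectable difference ≈ 1.83 kg/m²

δ = (z_{α/2} + z_β) · √((σ₁²+σ₂²)/n)
  = (1.960 + 1.036) · √(32/86)
  = 2.996 · √0.37209
  = 2.996 · 0.6100
  = 1.8275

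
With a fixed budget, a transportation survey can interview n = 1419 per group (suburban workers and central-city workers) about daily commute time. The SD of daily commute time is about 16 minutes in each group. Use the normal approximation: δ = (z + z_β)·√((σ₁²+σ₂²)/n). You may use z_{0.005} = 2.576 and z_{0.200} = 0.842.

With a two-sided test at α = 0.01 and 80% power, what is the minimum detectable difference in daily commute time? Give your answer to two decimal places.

δ = (z_{α/2} + z_β) · √((σ₁²+σ₂²)/n)
  = (2.576 + 0.842) · √(512/1419)
  = 3.418 · √0.36082
  = 3.418 · 0.6007
  = 2.0531

Minimum detectable difference ≈ 2.05 minutes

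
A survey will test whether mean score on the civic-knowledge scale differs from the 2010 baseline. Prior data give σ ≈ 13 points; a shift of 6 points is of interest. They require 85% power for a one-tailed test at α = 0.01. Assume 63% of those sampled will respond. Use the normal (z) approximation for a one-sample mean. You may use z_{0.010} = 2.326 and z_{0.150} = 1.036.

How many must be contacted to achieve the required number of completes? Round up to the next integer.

n = (z_α + z_β)² · σ² / δ²
  = (2.326 + 1.036)² · 13² / 6²
  = 11.3030 · 169 / 36
  = 53.06
Adjust for 63% response: 53.06 / 0.63 = 84.22.
Round up → n = 85.

n = 85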